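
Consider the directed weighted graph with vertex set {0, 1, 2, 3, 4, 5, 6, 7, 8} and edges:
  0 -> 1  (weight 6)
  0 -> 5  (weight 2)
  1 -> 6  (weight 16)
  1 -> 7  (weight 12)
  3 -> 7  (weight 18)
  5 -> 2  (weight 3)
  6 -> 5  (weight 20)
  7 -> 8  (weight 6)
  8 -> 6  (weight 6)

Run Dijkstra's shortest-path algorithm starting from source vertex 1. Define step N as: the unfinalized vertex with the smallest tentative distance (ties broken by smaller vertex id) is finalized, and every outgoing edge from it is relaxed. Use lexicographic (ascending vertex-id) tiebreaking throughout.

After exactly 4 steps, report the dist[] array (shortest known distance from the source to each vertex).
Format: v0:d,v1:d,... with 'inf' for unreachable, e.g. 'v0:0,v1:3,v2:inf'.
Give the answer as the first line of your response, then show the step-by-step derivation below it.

v0:inf,v1:0,v2:inf,v3:inf,v4:inf,v5:36,v6:16,v7:12,v8:18

step 1: dist = v0:inf,v1:0,v2:inf,v3:inf,v4:inf,v5:inf,v6:16,v7:12,v8:inf
step 2: dist = v0:inf,v1:0,v2:inf,v3:inf,v4:inf,v5:inf,v6:16,v7:12,v8:18
step 3: dist = v0:inf,v1:0,v2:inf,v3:inf,v4:inf,v5:36,v6:16,v7:12,v8:18
step 4: dist = v0:inf,v1:0,v2:inf,v3:inf,v4:inf,v5:36,v6:16,v7:12,v8:18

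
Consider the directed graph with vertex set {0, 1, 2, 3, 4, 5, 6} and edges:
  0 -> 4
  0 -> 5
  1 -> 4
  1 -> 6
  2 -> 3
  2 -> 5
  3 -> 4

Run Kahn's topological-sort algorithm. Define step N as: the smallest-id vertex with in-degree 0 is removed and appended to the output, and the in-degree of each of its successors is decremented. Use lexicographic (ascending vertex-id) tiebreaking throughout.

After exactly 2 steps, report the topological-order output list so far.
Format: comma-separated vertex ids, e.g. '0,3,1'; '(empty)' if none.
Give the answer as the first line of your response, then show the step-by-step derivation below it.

0,1

step 1: output 0; order=[0]; indeg=(0,0,0,1,2,1,1)
step 2: output 1; order=[0,1]; indeg=(0,0,0,1,1,1,0)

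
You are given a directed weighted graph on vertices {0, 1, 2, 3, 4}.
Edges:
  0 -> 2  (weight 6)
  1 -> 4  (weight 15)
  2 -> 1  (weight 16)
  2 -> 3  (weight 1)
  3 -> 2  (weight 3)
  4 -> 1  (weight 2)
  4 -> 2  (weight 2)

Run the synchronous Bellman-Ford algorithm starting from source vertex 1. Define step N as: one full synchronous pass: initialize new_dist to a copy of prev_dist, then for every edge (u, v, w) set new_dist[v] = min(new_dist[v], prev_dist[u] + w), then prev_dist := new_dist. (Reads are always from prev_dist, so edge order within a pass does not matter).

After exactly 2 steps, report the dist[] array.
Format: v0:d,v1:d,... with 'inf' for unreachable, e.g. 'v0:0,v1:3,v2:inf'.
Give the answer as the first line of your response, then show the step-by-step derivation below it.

v0:inf,v1:0,v2:17,v3:inf,v4:15

step 1: dist = v0:inf,v1:0,v2:inf,v3:inf,v4:15
step 2: dist = v0:inf,v1:0,v2:17,v3:inf,v4:15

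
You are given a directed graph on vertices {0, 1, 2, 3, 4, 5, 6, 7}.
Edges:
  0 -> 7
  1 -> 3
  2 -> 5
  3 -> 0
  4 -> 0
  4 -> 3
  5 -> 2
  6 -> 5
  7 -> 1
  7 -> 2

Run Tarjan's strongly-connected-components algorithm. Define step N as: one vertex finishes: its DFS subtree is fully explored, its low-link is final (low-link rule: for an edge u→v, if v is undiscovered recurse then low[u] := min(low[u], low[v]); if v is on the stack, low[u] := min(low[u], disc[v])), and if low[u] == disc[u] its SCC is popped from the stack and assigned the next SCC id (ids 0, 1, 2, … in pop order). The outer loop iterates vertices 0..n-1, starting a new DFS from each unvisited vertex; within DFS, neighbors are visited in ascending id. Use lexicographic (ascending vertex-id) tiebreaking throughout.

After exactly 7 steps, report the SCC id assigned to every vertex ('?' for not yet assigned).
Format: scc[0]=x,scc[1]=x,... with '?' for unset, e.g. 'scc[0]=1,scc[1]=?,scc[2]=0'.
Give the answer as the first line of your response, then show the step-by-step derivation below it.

scc[0]=1,scc[1]=1,scc[2]=0,scc[3]=1,scc[4]=2,scc[5]=0,scc[6]=?,scc[7]=1

step 1: low=(low[0]=0,low[1]=2,low[2]=?,low[3]=0,low[4]=?,low[5]=?,low[6]=?,low[7]=1); scc=(scc[0]=?,scc[1]=?,scc[2]=?,scc[3]=?,scc[4]=?,scc[5]=?,scc[6]=?,scc[7]=?)
step 2: low=(low[0]=0,low[1]=0,low[2]=?,low[3]=0,low[4]=?,low[5]=?,low[6]=?,low[7]=1); scc=(scc[0]=?,scc[1]=?,scc[2]=?,scc[3]=?,scc[4]=?,scc[5]=?,scc[6]=?,scc[7]=?)
step 3: low=(low[0]=0,low[1]=0,low[2]=4,low[3]=0,low[4]=?,low[5]=4,low[6]=?,low[7]=0); scc=(scc[0]=?,scc[1]=?,scc[2]=?,scc[3]=?,scc[4]=?,scc[5]=?,scc[6]=?,scc[7]=?)
step 4: low=(low[0]=0,low[1]=0,low[2]=4,low[3]=0,low[4]=?,low[5]=4,low[6]=?,low[7]=0); scc=(scc[0]=?,scc[1]=?,scc[2]=0,scc[3]=?,scc[4]=?,scc[5]=0,scc[6]=?,scc[7]=?)
step 5: low=(low[0]=0,low[1]=0,low[2]=4,low[3]=0,low[4]=?,low[5]=4,low[6]=?,low[7]=0); scc=(scc[0]=?,scc[1]=?,scc[2]=0,scc[3]=?,scc[4]=?,scc[5]=0,scc[6]=?,scc[7]=?)
step 6: low=(low[0]=0,low[1]=0,low[2]=4,low[3]=0,low[4]=?,low[5]=4,low[6]=?,low[7]=0); scc=(scc[0]=1,scc[1]=1,scc[2]=0,scc[3]=1,scc[4]=?,scc[5]=0,scc[6]=?,scc[7]=1)
step 7: low=(low[0]=0,low[1]=0,low[2]=4,low[3]=0,low[4]=6,low[5]=4,low[6]=?,low[7]=0); scc=(scc[0]=1,scc[1]=1,scc[2]=0,scc[3]=1,scc[4]=2,scc[5]=0,scc[6]=?,scc[7]=1)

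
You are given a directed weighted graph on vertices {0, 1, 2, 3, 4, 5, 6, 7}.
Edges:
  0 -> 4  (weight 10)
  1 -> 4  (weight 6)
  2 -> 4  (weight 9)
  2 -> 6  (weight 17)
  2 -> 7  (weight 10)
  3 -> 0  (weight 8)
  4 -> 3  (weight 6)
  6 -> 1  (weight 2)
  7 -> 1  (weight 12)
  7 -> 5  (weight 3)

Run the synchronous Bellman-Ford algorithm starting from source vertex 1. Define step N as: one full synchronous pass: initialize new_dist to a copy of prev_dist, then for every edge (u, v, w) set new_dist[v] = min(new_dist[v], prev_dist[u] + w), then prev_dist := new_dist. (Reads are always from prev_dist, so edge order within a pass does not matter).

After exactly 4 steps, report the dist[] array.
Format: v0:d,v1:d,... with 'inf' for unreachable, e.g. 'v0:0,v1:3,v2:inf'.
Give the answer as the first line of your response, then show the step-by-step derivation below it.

v0:20,v1:0,v2:inf,v3:12,v4:6,v5:inf,v6:inf,v7:inf

step 1: dist = v0:inf,v1:0,v2:inf,v3:inf,v4:6,v5:inf,v6:inf,v7:inf
step 2: dist = v0:inf,v1:0,v2:inf,v3:12,v4:6,v5:inf,v6:inf,v7:inf
step 3: dist = v0:20,v1:0,v2:inf,v3:12,v4:6,v5:inf,v6:inf,v7:inf
step 4: dist = v0:20,v1:0,v2:inf,v3:12,v4:6,v5:inf,v6:inf,v7:inf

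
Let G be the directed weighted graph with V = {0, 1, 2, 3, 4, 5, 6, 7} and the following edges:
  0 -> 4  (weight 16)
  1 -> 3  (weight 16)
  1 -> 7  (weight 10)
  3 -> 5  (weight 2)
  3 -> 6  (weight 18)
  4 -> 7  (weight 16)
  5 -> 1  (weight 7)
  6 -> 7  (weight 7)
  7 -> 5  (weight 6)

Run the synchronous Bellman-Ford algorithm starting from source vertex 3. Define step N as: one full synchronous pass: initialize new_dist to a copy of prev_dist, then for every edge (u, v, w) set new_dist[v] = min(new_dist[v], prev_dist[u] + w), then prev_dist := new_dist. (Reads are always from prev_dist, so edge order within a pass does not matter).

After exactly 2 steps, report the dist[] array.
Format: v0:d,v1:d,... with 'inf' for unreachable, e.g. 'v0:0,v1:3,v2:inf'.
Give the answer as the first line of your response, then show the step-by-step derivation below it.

v0:inf,v1:9,v2:inf,v3:0,v4:inf,v5:2,v6:18,v7:25

step 1: dist = v0:inf,v1:inf,v2:inf,v3:0,v4:inf,v5:2,v6:18,v7:inf
step 2: dist = v0:inf,v1:9,v2:inf,v3:0,v4:inf,v5:2,v6:18,v7:25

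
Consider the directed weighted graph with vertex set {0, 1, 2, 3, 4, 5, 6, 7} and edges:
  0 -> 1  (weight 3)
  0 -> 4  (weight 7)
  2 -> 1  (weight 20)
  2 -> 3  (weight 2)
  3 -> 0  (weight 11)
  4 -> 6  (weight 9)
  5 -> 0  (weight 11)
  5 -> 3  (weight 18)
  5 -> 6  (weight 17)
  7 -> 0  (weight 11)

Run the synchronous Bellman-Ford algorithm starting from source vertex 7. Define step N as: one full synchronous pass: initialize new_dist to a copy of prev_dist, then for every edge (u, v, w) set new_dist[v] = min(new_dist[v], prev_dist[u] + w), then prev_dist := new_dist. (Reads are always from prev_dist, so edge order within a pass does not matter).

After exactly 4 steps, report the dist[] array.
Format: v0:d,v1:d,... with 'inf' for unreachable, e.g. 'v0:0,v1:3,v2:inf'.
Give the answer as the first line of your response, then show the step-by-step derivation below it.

v0:11,v1:14,v2:inf,v3:inf,v4:18,v5:inf,v6:27,v7:0

step 1: dist = v0:11,v1:inf,v2:inf,v3:inf,v4:inf,v5:inf,v6:inf,v7:0
step 2: dist = v0:11,v1:14,v2:inf,v3:inf,v4:18,v5:inf,v6:inf,v7:0
step 3: dist = v0:11,v1:14,v2:inf,v3:inf,v4:18,v5:inf,v6:27,v7:0
step 4: dist = v0:11,v1:14,v2:inf,v3:inf,v4:18,v5:inf,v6:27,v7:0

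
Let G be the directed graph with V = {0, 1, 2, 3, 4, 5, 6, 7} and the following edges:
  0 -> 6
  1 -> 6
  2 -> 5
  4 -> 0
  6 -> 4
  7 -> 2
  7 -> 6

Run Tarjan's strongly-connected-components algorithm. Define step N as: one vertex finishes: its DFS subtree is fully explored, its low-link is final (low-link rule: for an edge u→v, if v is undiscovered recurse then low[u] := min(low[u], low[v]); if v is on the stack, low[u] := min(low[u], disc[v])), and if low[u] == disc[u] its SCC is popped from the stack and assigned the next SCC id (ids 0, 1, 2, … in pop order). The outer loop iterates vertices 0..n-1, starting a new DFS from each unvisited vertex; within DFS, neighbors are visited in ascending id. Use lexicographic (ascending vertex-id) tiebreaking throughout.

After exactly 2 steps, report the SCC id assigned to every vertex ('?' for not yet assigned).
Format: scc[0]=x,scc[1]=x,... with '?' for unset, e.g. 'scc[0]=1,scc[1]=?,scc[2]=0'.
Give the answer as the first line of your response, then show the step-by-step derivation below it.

scc[0]=?,scc[1]=?,scc[2]=?,scc[3]=?,scc[4]=?,scc[5]=?,scc[6]=?,scc[7]=?

step 1: low=(low[0]=0,low[1]=?,low[2]=?,low[3]=?,low[4]=0,low[5]=?,low[6]=1,low[7]=?); scc=(scc[0]=?,scc[1]=?,scc[2]=?,scc[3]=?,scc[4]=?,scc[5]=?,scc[6]=?,scc[7]=?)
step 2: low=(low[0]=0,low[1]=?,low[2]=?,low[3]=?,low[4]=0,low[5]=?,low[6]=0,low[7]=?); scc=(scc[0]=?,scc[1]=?,scc[2]=?,scc[3]=?,scc[4]=?,scc[5]=?,scc[6]=?,scc[7]=?)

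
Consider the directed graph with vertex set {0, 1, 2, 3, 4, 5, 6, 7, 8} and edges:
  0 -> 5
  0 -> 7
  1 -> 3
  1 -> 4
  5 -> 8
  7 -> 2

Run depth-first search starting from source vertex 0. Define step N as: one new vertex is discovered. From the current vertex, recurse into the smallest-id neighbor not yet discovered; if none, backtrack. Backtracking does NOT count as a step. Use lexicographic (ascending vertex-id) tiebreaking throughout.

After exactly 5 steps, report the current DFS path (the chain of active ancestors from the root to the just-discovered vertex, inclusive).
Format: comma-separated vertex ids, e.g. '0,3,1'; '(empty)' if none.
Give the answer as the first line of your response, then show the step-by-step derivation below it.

0,7,2

step 1: discover 0; path=0; order=0
step 2: discover 5; path=0>5; order=0,5
step 3: discover 8; path=0>5>8; order=0,5,8
step 4: discover 7; path=0>7; order=0,5,8,7
step 5: discover 2; path=0>7>2; order=0,5,8,7,2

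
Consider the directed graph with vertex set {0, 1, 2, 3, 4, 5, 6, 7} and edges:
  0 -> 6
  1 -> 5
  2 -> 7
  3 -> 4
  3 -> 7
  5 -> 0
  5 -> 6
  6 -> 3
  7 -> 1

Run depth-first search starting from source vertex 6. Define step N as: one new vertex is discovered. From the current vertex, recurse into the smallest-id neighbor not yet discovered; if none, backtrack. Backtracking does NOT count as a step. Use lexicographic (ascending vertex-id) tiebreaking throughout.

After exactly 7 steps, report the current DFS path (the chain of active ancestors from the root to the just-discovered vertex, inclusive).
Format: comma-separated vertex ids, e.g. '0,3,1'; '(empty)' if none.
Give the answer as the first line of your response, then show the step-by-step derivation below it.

6,3,7,1,5,0

step 1: discover 6; path=6; order=6
step 2: discover 3; path=6>3; order=6,3
step 3: discover 4; path=6>3>4; order=6,3,4
step 4: discover 7; path=6>3>7; order=6,3,4,7
step 5: discover 1; path=6>3>7>1; order=6,3,4,7,1
step 6: discover 5; path=6>3>7>1>5; order=6,3,4,7,1,5
step 7: discover 0; path=6>3>7>1>5>0; order=6,3,4,7,1,5,0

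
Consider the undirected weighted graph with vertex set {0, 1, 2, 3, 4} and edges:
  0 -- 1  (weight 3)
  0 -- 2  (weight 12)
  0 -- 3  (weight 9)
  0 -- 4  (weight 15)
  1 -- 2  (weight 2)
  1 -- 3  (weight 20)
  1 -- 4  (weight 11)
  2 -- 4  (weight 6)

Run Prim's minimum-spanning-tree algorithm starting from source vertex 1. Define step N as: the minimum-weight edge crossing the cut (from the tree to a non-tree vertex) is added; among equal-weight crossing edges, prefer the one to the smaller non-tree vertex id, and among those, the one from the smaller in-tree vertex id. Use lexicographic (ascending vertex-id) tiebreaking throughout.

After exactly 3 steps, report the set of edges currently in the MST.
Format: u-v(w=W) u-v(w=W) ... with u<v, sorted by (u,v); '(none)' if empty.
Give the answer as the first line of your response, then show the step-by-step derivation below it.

0-1(w=3) 1-2(w=2) 2-4(w=6)

step 1: add edge 1-2 (w=2); MST = {1-2(w=2)}
step 2: add edge 0-1 (w=3); MST = {0-1(w=3) 1-2(w=2)}
step 3: add edge 2-4 (w=6); MST = {0-1(w=3) 1-2(w=2) 2-4(w=6)}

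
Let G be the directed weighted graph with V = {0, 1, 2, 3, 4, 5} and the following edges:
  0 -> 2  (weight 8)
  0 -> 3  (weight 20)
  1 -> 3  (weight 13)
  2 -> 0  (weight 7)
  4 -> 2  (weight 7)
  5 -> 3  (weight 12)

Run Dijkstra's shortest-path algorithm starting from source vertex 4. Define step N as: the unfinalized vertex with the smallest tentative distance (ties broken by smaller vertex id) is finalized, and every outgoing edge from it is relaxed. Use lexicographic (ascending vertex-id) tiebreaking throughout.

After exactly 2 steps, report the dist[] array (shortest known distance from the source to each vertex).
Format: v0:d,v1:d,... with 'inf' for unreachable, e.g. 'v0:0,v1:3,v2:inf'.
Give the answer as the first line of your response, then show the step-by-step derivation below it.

v0:14,v1:inf,v2:7,v3:inf,v4:0,v5:inf

step 1: dist = v0:inf,v1:inf,v2:7,v3:inf,v4:0,v5:inf
step 2: dist = v0:14,v1:inf,v2:7,v3:inf,v4:0,v5:inf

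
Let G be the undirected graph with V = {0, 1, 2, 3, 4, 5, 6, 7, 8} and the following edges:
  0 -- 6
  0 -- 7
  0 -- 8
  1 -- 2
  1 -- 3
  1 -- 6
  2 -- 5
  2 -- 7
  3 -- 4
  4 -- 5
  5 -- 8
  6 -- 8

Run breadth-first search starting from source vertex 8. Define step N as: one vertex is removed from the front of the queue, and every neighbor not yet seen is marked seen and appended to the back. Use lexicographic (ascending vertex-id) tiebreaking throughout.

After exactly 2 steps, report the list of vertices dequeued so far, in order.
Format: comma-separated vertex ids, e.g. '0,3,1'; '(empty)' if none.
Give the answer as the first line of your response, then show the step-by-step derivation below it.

8,0

step 1: dequeue 8; queue=[0,5,6]; order=8
step 2: dequeue 0; queue=[5,6,7]; order=8,0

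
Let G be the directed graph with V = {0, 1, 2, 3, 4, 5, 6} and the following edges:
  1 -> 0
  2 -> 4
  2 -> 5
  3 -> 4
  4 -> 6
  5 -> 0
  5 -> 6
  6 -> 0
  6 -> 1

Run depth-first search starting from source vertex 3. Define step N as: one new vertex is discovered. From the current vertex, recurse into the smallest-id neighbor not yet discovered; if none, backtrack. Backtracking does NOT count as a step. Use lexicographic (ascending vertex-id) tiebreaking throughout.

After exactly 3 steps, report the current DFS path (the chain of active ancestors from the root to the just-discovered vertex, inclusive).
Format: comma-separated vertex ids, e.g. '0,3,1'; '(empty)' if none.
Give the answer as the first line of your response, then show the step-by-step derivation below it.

3,4,6

step 1: discover 3; path=3; order=3
step 2: discover 4; path=3>4; order=3,4
step 3: discover 6; path=3>4>6; order=3,4,6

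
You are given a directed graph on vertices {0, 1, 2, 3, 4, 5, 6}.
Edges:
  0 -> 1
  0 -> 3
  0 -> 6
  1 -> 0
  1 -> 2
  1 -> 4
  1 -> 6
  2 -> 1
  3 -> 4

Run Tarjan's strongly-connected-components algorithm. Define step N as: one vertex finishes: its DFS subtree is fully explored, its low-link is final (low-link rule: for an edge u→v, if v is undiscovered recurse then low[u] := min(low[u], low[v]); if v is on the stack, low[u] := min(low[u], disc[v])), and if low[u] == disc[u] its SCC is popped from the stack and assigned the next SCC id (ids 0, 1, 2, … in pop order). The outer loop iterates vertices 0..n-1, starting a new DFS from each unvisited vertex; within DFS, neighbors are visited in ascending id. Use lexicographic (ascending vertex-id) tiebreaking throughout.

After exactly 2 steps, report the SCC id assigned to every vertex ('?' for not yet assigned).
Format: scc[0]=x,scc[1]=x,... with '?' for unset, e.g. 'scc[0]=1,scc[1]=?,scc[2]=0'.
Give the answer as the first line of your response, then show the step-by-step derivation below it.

scc[0]=?,scc[1]=?,scc[2]=?,scc[3]=?,scc[4]=0,scc[5]=?,scc[6]=?

step 1: low=(low[0]=0,low[1]=0,low[2]=1,low[3]=?,low[4]=?,low[5]=?,low[6]=?); scc=(scc[0]=?,scc[1]=?,scc[2]=?,scc[3]=?,scc[4]=?,scc[5]=?,scc[6]=?)
step 2: low=(low[0]=0,low[1]=0,low[2]=1,low[3]=?,low[4]=3,low[5]=?,low[6]=?); scc=(scc[0]=?,scc[1]=?,scc[2]=?,scc[3]=?,scc[4]=0,scc[5]=?,scc[6]=?)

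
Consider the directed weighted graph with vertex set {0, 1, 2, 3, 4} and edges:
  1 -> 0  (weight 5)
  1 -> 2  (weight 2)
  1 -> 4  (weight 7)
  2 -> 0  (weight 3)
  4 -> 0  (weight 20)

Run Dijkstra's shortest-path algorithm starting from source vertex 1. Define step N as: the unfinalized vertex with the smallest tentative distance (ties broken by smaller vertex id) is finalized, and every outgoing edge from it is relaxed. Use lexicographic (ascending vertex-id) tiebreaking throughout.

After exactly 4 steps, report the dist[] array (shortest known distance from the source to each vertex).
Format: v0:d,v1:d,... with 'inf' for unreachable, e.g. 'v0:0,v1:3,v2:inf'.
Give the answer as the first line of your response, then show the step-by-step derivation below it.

v0:5,v1:0,v2:2,v3:inf,v4:7

step 1: dist = v0:5,v1:0,v2:2,v3:inf,v4:7
step 2: dist = v0:5,v1:0,v2:2,v3:inf,v4:7
step 3: dist = v0:5,v1:0,v2:2,v3:inf,v4:7
step 4: dist = v0:5,v1:0,v2:2,v3:inf,v4:7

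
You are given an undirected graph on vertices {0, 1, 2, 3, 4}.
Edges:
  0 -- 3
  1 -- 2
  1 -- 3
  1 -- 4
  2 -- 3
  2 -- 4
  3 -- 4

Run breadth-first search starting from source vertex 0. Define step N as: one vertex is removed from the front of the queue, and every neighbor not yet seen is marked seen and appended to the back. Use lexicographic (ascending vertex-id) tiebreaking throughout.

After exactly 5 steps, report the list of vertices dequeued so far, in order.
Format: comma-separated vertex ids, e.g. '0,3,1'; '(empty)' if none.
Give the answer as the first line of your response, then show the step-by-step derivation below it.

0,3,1,2,4

step 1: dequeue 0; queue=[3]; order=0
step 2: dequeue 3; queue=[1,2,4]; order=0,3
step 3: dequeue 1; queue=[2,4]; order=0,3,1
step 4: dequeue 2; queue=[4]; order=0,3,1,2
step 5: dequeue 4; queue=[(empty)]; order=0,3,1,2,4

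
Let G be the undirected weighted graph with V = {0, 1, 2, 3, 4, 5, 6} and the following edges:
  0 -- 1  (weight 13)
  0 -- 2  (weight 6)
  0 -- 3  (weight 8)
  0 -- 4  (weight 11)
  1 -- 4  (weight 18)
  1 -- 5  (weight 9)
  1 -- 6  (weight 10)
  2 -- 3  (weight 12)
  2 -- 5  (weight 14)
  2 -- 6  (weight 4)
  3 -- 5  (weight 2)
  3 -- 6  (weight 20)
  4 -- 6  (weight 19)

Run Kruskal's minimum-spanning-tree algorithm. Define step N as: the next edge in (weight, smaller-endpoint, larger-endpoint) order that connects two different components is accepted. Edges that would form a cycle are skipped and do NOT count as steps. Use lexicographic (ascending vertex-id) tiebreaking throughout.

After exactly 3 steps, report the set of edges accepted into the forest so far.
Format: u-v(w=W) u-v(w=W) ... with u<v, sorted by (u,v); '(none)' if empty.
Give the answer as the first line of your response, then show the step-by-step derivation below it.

0-2(w=6) 2-6(w=4) 3-5(w=2)

step 1: add edge 3-5 (w=2); MST = {3-5(w=2)}
step 2: add edge 2-6 (w=4); MST = {2-6(w=4) 3-5(w=2)}
step 3: add edge 0-2 (w=6); MST = {0-2(w=6) 2-6(w=4) 3-5(w=2)}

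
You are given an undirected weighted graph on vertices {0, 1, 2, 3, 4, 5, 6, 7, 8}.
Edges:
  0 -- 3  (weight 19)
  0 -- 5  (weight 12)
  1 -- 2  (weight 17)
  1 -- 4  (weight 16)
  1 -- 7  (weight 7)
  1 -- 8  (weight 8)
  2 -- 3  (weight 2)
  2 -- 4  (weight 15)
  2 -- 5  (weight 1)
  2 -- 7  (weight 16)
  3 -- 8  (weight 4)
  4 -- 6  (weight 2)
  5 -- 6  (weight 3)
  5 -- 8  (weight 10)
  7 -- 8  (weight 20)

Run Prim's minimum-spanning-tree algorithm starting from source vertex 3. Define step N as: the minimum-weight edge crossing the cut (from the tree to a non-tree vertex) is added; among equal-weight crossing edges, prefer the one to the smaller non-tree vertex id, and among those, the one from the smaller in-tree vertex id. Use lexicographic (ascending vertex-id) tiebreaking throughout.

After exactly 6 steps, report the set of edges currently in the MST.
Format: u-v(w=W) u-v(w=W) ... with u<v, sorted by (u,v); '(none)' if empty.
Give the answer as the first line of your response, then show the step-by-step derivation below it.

1-8(w=8) 2-3(w=2) 2-5(w=1) 3-8(w=4) 4-6(w=2) 5-6(w=3)

step 1: add edge 2-3 (w=2); MST = {2-3(w=2)}
step 2: add edge 2-5 (w=1); MST = {2-3(w=2) 2-5(w=1)}
step 3: add edge 5-6 (w=3); MST = {2-3(w=2) 2-5(w=1) 5-6(w=3)}
step 4: add edge 4-6 (w=2); MST = {2-3(w=2) 2-5(w=1) 4-6(w=2) 5-6(w=3)}
step 5: add edge 3-8 (w=4); MST = {2-3(w=2) 2-5(w=1) 3-8(w=4) 4-6(w=2) 5-6(w=3)}
step 6: add edge 1-8 (w=8); MST = {1-8(w=8) 2-3(w=2) 2-5(w=1) 3-8(w=4) 4-6(w=2) 5-6(w=3)}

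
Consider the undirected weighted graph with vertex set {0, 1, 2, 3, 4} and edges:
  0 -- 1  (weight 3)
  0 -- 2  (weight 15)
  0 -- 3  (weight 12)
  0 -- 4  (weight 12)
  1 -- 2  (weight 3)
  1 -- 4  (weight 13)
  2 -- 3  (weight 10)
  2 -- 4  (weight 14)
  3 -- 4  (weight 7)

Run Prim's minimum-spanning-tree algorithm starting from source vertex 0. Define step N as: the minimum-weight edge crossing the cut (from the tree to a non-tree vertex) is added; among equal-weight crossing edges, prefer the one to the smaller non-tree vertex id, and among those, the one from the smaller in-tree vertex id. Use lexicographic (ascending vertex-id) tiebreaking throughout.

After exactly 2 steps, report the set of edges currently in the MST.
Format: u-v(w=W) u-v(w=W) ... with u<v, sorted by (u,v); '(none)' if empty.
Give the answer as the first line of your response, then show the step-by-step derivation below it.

0-1(w=3) 1-2(w=3)

step 1: add edge 0-1 (w=3); MST = {0-1(w=3)}
step 2: add edge 1-2 (w=3); MST = {0-1(w=3) 1-2(w=3)}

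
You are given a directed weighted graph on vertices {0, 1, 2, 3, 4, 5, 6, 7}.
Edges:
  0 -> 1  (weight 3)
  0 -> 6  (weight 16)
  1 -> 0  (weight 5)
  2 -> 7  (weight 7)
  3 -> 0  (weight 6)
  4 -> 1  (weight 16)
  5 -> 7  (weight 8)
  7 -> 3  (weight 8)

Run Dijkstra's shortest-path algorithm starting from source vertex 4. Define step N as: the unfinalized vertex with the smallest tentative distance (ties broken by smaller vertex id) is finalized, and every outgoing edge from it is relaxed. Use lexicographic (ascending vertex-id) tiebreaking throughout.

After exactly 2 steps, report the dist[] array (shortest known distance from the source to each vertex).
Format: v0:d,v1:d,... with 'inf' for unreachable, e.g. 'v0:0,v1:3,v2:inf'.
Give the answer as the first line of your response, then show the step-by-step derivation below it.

v0:21,v1:16,v2:inf,v3:inf,v4:0,v5:inf,v6:inf,v7:inf

step 1: dist = v0:inf,v1:16,v2:inf,v3:inf,v4:0,v5:inf,v6:inf,v7:inf
step 2: dist = v0:21,v1:16,v2:inf,v3:inf,v4:0,v5:inf,v6:inf,v7:inf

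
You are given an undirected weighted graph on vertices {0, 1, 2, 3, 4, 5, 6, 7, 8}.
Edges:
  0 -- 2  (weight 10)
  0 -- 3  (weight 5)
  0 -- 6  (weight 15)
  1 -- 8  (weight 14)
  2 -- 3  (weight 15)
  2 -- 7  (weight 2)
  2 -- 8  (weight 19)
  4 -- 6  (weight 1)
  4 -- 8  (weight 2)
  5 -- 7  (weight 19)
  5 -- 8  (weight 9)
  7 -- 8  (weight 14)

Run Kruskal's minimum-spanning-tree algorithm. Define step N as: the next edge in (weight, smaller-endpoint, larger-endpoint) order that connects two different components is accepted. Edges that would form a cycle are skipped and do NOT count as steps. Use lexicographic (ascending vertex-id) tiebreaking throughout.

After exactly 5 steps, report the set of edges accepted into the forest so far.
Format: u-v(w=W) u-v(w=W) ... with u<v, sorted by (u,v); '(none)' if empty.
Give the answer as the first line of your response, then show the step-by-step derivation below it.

0-3(w=5) 2-7(w=2) 4-6(w=1) 4-8(w=2) 5-8(w=9)

step 1: add edge 4-6 (w=1); MST = {4-6(w=1)}
step 2: add edge 2-7 (w=2); MST = {2-7(w=2) 4-6(w=1)}
step 3: add edge 4-8 (w=2); MST = {2-7(w=2) 4-6(w=1) 4-8(w=2)}
step 4: add edge 0-3 (w=5); MST = {0-3(w=5) 2-7(w=2) 4-6(w=1) 4-8(w=2)}
step 5: add edge 5-8 (w=9); MST = {0-3(w=5) 2-7(w=2) 4-6(w=1) 4-8(w=2) 5-8(w=9)}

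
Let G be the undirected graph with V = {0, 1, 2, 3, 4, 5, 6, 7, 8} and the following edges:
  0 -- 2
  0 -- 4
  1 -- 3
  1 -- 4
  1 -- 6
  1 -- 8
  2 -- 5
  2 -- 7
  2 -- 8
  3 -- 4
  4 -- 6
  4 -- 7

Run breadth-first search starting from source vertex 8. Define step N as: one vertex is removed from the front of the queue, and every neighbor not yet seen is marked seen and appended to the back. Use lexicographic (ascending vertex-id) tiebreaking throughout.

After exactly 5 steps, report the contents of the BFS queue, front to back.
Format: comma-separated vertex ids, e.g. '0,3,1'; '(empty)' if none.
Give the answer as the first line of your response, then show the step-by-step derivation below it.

6,0,5,7

step 1: dequeue 8; queue=[1,2]; order=8
step 2: dequeue 1; queue=[2,3,4,6]; order=8,1
step 3: dequeue 2; queue=[3,4,6,0,5,7]; order=8,1,2
step 4: dequeue 3; queue=[4,6,0,5,7]; order=8,1,2,3
step 5: dequeue 4; queue=[6,0,5,7]; order=8,1,2,3,4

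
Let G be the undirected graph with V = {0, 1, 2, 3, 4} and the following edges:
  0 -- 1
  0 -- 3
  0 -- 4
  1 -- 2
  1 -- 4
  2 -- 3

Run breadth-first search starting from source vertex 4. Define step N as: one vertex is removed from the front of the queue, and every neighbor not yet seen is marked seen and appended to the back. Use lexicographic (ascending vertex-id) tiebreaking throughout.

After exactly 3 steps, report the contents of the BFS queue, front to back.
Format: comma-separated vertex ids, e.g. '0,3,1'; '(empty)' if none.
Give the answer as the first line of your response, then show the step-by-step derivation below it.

3,2

step 1: dequeue 4; queue=[0,1]; order=4
step 2: dequeue 0; queue=[1,3]; order=4,0
step 3: dequeue 1; queue=[3,2]; order=4,0,1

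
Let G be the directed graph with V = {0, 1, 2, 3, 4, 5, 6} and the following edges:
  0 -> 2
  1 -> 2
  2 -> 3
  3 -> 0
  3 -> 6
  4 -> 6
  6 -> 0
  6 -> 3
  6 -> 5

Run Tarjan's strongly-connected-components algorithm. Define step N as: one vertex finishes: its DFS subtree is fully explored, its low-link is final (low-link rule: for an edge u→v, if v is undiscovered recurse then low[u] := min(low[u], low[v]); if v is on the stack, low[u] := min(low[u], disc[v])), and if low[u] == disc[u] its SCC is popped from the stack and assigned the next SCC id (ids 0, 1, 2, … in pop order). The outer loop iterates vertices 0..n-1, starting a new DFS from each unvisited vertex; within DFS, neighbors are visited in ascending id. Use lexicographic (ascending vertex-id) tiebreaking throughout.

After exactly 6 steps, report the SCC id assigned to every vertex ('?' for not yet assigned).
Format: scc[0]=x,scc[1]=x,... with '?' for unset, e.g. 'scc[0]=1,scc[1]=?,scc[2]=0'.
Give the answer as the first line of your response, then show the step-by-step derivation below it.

scc[0]=1,scc[1]=2,scc[2]=1,scc[3]=1,scc[4]=?,scc[5]=0,scc[6]=1

step 1: low=(low[0]=0,low[1]=?,low[2]=1,low[3]=0,low[4]=?,low[5]=4,low[6]=0); scc=(scc[0]=?,scc[1]=?,scc[2]=?,scc[3]=?,scc[4]=?,scc[5]=0,scc[6]=?)
step 2: low=(low[0]=0,low[1]=?,low[2]=1,low[3]=0,low[4]=?,low[5]=4,low[6]=0); scc=(scc[0]=?,scc[1]=?,scc[2]=?,scc[3]=?,scc[4]=?,scc[5]=0,scc[6]=?)
step 3: low=(low[0]=0,low[1]=?,low[2]=1,low[3]=0,low[4]=?,low[5]=4,low[6]=0); scc=(scc[0]=?,scc[1]=?,scc[2]=?,scc[3]=?,scc[4]=?,scc[5]=0,scc[6]=?)
step 4: low=(low[0]=0,low[1]=?,low[2]=0,low[3]=0,low[4]=?,low[5]=4,low[6]=0); scc=(scc[0]=?,scc[1]=?,scc[2]=?,scc[3]=?,scc[4]=?,scc[5]=0,scc[6]=?)
step 5: low=(low[0]=0,low[1]=?,low[2]=0,low[3]=0,low[4]=?,low[5]=4,low[6]=0); scc=(scc[0]=1,scc[1]=?,scc[2]=1,scc[3]=1,scc[4]=?,scc[5]=0,scc[6]=1)
step 6: low=(low[0]=0,low[1]=5,low[2]=0,low[3]=0,low[4]=?,low[5]=4,low[6]=0); scc=(scc[0]=1,scc[1]=2,scc[2]=1,scc[3]=1,scc[4]=?,scc[5]=0,scc[6]=1)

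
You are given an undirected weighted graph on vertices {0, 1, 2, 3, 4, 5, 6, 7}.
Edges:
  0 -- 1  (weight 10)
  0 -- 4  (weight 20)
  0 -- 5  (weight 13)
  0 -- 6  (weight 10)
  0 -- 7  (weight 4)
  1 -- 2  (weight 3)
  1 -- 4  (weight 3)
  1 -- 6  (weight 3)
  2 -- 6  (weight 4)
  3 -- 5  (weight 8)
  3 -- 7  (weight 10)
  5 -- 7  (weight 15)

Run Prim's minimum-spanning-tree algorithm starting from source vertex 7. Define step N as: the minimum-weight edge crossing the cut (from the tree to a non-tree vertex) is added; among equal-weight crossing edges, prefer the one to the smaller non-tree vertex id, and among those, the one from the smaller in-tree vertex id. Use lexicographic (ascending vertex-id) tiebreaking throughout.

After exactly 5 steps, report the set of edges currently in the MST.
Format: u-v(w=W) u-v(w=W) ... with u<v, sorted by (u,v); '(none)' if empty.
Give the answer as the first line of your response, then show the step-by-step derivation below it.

0-1(w=10) 0-7(w=4) 1-2(w=3) 1-4(w=3) 1-6(w=3)

step 1: add edge 0-7 (w=4); MST = {0-7(w=4)}
step 2: add edge 0-1 (w=10); MST = {0-1(w=10) 0-7(w=4)}
step 3: add edge 1-2 (w=3); MST = {0-1(w=10) 0-7(w=4) 1-2(w=3)}
step 4: add edge 1-4 (w=3); MST = {0-1(w=10) 0-7(w=4) 1-2(w=3) 1-4(w=3)}
step 5: add edge 1-6 (w=3); MST = {0-1(w=10) 0-7(w=4) 1-2(w=3) 1-4(w=3) 1-6(w=3)}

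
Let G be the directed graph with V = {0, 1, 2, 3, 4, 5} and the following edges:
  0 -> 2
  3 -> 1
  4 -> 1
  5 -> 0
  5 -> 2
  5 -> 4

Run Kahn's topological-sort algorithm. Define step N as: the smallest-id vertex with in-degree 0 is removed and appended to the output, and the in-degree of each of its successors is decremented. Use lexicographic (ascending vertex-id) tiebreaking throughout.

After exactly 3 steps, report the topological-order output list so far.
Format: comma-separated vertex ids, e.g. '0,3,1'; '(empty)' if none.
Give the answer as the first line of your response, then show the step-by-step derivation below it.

3,5,0

step 1: output 3; order=[3]; indeg=(1,1,2,0,1,0)
step 2: output 5; order=[3,5]; indeg=(0,1,1,0,0,0)
step 3: output 0; order=[3,5,0]; indeg=(0,1,0,0,0,0)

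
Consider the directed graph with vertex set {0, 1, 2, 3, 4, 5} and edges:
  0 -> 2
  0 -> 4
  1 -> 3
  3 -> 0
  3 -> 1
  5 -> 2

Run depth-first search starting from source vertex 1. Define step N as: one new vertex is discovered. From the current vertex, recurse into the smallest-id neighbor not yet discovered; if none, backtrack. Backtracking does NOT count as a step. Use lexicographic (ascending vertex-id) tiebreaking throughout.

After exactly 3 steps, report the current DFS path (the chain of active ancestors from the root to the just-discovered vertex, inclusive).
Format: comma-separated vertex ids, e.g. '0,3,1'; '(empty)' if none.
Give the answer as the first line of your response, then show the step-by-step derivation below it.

1,3,0

step 1: discover 1; path=1; order=1
step 2: discover 3; path=1>3; order=1,3
step 3: discover 0; path=1>3>0; order=1,3,0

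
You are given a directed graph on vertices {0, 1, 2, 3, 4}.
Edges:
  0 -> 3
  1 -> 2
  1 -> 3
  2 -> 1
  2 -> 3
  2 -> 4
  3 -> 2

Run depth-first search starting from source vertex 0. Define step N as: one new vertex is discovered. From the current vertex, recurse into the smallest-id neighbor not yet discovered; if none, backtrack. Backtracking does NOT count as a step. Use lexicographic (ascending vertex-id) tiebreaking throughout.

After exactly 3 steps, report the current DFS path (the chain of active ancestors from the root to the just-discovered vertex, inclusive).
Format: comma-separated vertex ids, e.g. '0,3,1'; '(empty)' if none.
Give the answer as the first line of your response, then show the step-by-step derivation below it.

0,3,2

step 1: discover 0; path=0; order=0
step 2: discover 3; path=0>3; order=0,3
step 3: discover 2; path=0>3>2; order=0,3,2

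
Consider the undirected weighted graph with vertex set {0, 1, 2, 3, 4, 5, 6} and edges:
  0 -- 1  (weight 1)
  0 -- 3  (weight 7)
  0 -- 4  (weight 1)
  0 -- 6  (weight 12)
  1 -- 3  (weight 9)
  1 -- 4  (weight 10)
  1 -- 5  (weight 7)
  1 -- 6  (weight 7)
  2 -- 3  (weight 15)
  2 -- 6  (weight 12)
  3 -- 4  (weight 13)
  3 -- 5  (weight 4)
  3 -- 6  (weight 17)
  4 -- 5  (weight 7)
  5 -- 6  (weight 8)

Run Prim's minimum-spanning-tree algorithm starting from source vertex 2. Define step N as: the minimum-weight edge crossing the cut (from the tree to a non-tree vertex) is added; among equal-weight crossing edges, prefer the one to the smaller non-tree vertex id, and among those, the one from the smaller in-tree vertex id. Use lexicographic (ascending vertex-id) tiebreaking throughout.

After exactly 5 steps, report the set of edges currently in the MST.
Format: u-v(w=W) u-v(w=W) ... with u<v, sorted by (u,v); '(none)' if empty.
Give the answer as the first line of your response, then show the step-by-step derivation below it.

0-1(w=1) 0-3(w=7) 0-4(w=1) 1-6(w=7) 2-6(w=12)

step 1: add edge 2-6 (w=12); MST = {2-6(w=12)}
step 2: add edge 1-6 (w=7); MST = {1-6(w=7) 2-6(w=12)}
step 3: add edge 0-1 (w=1); MST = {0-1(w=1) 1-6(w=7) 2-6(w=12)}
step 4: add edge 0-4 (w=1); MST = {0-1(w=1) 0-4(w=1) 1-6(w=7) 2-6(w=12)}
step 5: add edge 0-3 (w=7); MST = {0-1(w=1) 0-3(w=7) 0-4(w=1) 1-6(w=7) 2-6(w=12)}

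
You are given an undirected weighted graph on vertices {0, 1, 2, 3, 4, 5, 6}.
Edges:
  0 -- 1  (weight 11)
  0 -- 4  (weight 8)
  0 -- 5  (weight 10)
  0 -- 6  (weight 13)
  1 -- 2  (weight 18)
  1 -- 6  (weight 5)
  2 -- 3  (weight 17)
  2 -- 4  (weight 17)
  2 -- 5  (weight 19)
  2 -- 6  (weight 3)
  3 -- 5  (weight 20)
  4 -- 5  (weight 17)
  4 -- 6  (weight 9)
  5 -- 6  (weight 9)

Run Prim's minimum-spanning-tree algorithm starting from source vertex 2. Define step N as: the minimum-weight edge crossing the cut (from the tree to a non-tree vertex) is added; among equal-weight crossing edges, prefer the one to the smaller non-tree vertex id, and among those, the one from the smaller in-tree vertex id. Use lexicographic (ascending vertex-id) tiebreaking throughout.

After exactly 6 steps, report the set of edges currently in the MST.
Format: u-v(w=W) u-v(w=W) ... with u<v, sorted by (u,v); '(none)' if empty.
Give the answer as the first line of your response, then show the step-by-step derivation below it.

0-4(w=8) 1-6(w=5) 2-3(w=17) 2-6(w=3) 4-6(w=9) 5-6(w=9)

step 1: add edge 2-6 (w=3); MST = {2-6(w=3)}
step 2: add edge 1-6 (w=5); MST = {1-6(w=5) 2-6(w=3)}
step 3: add edge 4-6 (w=9); MST = {1-6(w=5) 2-6(w=3) 4-6(w=9)}
step 4: add edge 0-4 (w=8); MST = {0-4(w=8) 1-6(w=5) 2-6(w=3) 4-6(w=9)}
step 5: add edge 5-6 (w=9); MST = {0-4(w=8) 1-6(w=5) 2-6(w=3) 4-6(w=9) 5-6(w=9)}
step 6: add edge 2-3 (w=17); MST = {0-4(w=8) 1-6(w=5) 2-3(w=17) 2-6(w=3) 4-6(w=9) 5-6(w=9)}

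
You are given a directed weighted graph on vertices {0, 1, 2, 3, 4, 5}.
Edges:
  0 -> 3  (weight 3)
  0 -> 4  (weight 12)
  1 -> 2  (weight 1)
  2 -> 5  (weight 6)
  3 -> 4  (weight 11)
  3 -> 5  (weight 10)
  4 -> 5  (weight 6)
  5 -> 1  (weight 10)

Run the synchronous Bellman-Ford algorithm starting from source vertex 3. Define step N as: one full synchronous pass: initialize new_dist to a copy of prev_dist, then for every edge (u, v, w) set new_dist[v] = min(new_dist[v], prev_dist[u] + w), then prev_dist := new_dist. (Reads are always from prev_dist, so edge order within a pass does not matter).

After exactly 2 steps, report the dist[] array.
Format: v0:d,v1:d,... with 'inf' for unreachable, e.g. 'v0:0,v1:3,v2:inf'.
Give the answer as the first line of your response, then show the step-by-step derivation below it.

v0:inf,v1:20,v2:inf,v3:0,v4:11,v5:10

step 1: dist = v0:inf,v1:inf,v2:inf,v3:0,v4:11,v5:10
step 2: dist = v0:inf,v1:20,v2:inf,v3:0,v4:11,v5:10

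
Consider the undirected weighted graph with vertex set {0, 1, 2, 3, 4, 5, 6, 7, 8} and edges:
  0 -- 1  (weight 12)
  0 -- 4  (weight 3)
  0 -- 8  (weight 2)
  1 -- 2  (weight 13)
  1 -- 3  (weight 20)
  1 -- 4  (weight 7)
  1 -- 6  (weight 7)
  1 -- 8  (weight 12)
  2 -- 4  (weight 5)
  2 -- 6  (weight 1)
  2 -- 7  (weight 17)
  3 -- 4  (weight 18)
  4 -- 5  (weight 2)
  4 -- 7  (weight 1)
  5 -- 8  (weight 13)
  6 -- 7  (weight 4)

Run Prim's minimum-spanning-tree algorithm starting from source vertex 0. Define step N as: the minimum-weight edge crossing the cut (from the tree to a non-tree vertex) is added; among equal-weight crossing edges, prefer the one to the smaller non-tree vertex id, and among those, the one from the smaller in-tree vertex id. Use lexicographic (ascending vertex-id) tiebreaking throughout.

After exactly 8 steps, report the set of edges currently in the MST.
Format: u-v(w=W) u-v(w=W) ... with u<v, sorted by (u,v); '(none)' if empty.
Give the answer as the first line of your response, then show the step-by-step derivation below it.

0-4(w=3) 0-8(w=2) 1-4(w=7) 2-6(w=1) 3-4(w=18) 4-5(w=2) 4-7(w=1) 6-7(w=4)

step 1: add edge 0-8 (w=2); MST = {0-8(w=2)}
step 2: add edge 0-4 (w=3); MST = {0-4(w=3) 0-8(w=2)}
step 3: add edge 4-7 (w=1); MST = {0-4(w=3) 0-8(w=2) 4-7(w=1)}
step 4: add edge 4-5 (w=2); MST = {0-4(w=3) 0-8(w=2) 4-5(w=2) 4-7(w=1)}
step 5: add edge 6-7 (w=4); MST = {0-4(w=3) 0-8(w=2) 4-5(w=2) 4-7(w=1) 6-7(w=4)}
step 6: add edge 2-6 (w=1); MST = {0-4(w=3) 0-8(w=2) 2-6(w=1) 4-5(w=2) 4-7(w=1) 6-7(w=4)}
step 7: add edge 1-4 (w=7); MST = {0-4(w=3) 0-8(w=2) 1-4(w=7) 2-6(w=1) 4-5(w=2) 4-7(w=1) 6-7(w=4)}
step 8: add edge 3-4 (w=18); MST = {0-4(w=3) 0-8(w=2) 1-4(w=7) 2-6(w=1) 3-4(w=18) 4-5(w=2) 4-7(w=1) 6-7(w=4)}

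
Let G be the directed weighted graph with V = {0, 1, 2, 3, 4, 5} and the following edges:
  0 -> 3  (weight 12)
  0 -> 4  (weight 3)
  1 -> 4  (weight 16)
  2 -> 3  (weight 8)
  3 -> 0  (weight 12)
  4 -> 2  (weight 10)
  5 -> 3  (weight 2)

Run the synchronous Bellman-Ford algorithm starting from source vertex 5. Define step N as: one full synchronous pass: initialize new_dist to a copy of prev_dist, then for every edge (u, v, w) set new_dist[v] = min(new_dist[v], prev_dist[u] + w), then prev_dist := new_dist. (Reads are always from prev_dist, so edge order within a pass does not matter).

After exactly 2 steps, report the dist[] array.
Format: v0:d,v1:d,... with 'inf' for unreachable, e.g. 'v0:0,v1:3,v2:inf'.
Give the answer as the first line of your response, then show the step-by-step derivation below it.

v0:14,v1:inf,v2:inf,v3:2,v4:inf,v5:0

step 1: dist = v0:inf,v1:inf,v2:inf,v3:2,v4:inf,v5:0
step 2: dist = v0:14,v1:inf,v2:inf,v3:2,v4:inf,v5:0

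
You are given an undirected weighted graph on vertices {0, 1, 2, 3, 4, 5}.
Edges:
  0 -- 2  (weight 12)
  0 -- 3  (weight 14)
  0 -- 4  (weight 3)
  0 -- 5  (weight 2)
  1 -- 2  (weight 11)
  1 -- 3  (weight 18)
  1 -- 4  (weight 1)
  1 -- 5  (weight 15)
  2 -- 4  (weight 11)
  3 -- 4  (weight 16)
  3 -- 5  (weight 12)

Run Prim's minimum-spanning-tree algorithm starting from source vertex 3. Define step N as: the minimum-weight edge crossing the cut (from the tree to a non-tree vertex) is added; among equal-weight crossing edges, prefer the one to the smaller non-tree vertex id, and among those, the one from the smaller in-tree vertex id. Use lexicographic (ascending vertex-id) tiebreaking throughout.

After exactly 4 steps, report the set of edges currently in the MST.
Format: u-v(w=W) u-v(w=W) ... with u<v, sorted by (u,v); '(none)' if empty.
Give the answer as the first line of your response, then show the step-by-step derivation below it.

0-4(w=3) 0-5(w=2) 1-4(w=1) 3-5(w=12)

step 1: add edge 3-5 (w=12); MST = {3-5(w=12)}
step 2: add edge 0-5 (w=2); MST = {0-5(w=2) 3-5(w=12)}
step 3: add edge 0-4 (w=3); MST = {0-4(w=3) 0-5(w=2) 3-5(w=12)}
step 4: add edge 1-4 (w=1); MST = {0-4(w=3) 0-5(w=2) 1-4(w=1) 3-5(w=12)}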